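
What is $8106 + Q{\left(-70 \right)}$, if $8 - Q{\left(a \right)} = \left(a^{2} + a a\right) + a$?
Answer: $-1616$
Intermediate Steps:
$Q{\left(a \right)} = 8 - a - 2 a^{2}$ ($Q{\left(a \right)} = 8 - \left(\left(a^{2} + a a\right) + a\right) = 8 - \left(\left(a^{2} + a^{2}\right) + a\right) = 8 - \left(2 a^{2} + a\right) = 8 - \left(a + 2 a^{2}\right) = 8 - a - 2 a^{2}$)
$8106 + Q{\left(-70 \right)} = 8106 - \left(-78 + 9800\right) = 8106 + \left(8 + 70 - 9800\right) = 8106 - 9722 = -1616$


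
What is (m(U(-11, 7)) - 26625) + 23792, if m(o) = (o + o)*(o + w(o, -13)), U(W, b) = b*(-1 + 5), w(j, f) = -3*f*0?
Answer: -1265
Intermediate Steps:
w(j, f) = 0
U(W, b) = 4*b (U(W, b) = b*4 = 4*b)
m(o) = 2*o² (m(o) = (o + o)*(o + 0) = (2*o)*o = 2*o²)
(m(U(-11, 7)) - 26625) + 23792 = (2*(4*7)² - 26625) + 23792 = (2*28² - 26625) + 23792 = (2*784 - 26625) + 23792 = (1568 - 26625) + 23792 = -25057 + 23792 = -1265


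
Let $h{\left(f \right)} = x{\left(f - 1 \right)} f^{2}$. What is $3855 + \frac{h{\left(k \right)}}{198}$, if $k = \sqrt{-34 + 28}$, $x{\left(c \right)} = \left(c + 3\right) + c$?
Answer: $\frac{127214}{33} - \frac{2 i \sqrt{6}}{33} \approx 3855.0 - 0.14845 i$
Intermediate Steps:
$x{\left(c \right)} = 3 + 2 c$ ($x{\left(c \right)} = \left(3 + c\right) + c = 3 + 2 c$)
$k = i \sqrt{6}$ ($k = \sqrt{-6} = i \sqrt{6} \approx 2.4495 i$)
$h{\left(f \right)} = f^{2} \left(1 + 2 f\right)$ ($h{\left(f \right)} = \left(3 + 2 \left(f - 1\right)\right) f^{2} = \left(3 + 2 \left(-1 + f\right)\right) f^{2} = \left(3 + \left(-2 + 2 f\right)\right) f^{2} = \left(1 + 2 f\right) f^{2} = f^{2} \left(1 + 2 f\right)$)
$3855 + \frac{h{\left(k \right)}}{198} = 3855 + \frac{\left(i \sqrt{6}\right)^{2} \left(1 + 2 i \sqrt{6}\right)}{198} = 3855 + - 6 \left(1 + 2 i \sqrt{6}\right) \frac{1}{198} = 3855 + \left(-6 - 12 i \sqrt{6}\right) \frac{1}{198} = 3855 - \left(\frac{1}{33} + \frac{2 i \sqrt{6}}{33}\right) = \frac{127214}{33} - \frac{2 i \sqrt{6}}{33}$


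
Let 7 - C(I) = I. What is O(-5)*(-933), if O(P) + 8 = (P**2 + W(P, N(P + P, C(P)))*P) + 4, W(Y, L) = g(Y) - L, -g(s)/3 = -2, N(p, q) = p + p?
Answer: 101697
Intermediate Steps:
C(I) = 7 - I
N(p, q) = 2*p
g(s) = 6 (g(s) = -3*(-2) = 6)
W(Y, L) = 6 - L
O(P) = -4 + P**2 + P*(6 - 4*P) (O(P) = -8 + ((P**2 + (6 - 2*(P + P))*P) + 4) = -8 + ((P**2 + (6 - 2*2*P)*P) + 4) = -8 + ((P**2 + (6 - 4*P)*P) + 4) = -8 + ((P**2 + P*(6 - 4*P)) + 4) = -8 + (4 + P**2 + P*(6 - 4*P)) = -4 + P**2 + P*(6 - 4*P))
O(-5)*(-933) = (-4 - 3*(-5)**2 + 6*(-5))*(-933) = (-4 - 3*25 - 30)*(-933) = (-4 - 75 - 30)*(-933) = -109*(-933) = 101697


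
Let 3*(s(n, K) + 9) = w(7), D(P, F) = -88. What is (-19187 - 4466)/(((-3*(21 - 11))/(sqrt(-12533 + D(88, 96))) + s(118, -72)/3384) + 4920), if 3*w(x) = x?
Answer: -113529668144728383324/23615004146221278103 + 54849410975520*I*sqrt(12621)/23615004146221278103 ≈ -4.8075 + 0.00026093*I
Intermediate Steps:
w(x) = x/3
s(n, K) = -74/9 (s(n, K) = -9 + ((1/3)*7)/3 = -9 + (1/3)*(7/3) = -9 + 7/9 = -74/9)
(-19187 - 4466)/(((-3*(21 - 11))/(sqrt(-12533 + D(88, 96))) + s(118, -72)/3384) + 4920) = (-19187 - 4466)/(((-3*(21 - 11))/(sqrt(-12533 - 88)) - 74/9/3384) + 4920) = -23653/(((-3*10)/(sqrt(-12621)) - 74/9*1/3384) + 4920) = -23653/((-30*(-I*sqrt(12621)/12621) - 37/15228) + 4920) = -23653/((-(-10)*I*sqrt(12621)/4207 - 37/15228) + 4920) = -23653/((10*I*sqrt(12621)/4207 - 37/15228) + 4920) = -23653/((-37/15228 + 10*I*sqrt(12621)/4207) + 4920) = -23653/(74921723/15228 + 10*I*sqrt(12621)/4207)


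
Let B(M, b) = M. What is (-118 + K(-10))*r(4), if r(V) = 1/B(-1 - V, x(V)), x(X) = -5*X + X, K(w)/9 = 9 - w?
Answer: -53/5 ≈ -10.600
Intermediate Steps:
K(w) = 81 - 9*w (K(w) = 9*(9 - w) = 81 - 9*w)
x(X) = -4*X
r(V) = 1/(-1 - V)
(-118 + K(-10))*r(4) = (-118 + (81 - 9*(-10)))*(-1/(1 + 4)) = (-118 + (81 + 90))*(-1/5) = (-118 + 171)*(-1*⅕) = 53*(-⅕) = -53/5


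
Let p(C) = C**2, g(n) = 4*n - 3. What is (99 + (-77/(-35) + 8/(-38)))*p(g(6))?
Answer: 4230954/95 ≈ 44536.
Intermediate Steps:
g(n) = -3 + 4*n
(99 + (-77/(-35) + 8/(-38)))*p(g(6)) = (99 + (-77/(-35) + 8/(-38)))*(-3 + 4*6)**2 = (99 + (-77*(-1/35) + 8*(-1/38)))*(-3 + 24)**2 = (99 + (11/5 - 4/19))*21**2 = (99 + 189/95)*441 = (9594/95)*441 = 4230954/95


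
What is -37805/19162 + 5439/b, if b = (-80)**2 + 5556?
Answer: -3548719/2337764 ≈ -1.5180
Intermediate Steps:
b = 11956 (b = 6400 + 5556 = 11956)
-37805/19162 + 5439/b = -37805/19162 + 5439/11956 = -37805*1/19162 + 5439*(1/11956) = -37805/19162 + 111/244 = -3548719/2337764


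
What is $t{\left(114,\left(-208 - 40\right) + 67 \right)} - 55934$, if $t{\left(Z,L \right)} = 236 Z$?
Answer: $-29030$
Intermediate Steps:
$t{\left(114,\left(-208 - 40\right) + 67 \right)} - 55934 = 236 \cdot 114 - 55934 = 26904 - 55934 = -29030$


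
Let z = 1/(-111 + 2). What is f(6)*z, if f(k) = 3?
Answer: -3/109 ≈ -0.027523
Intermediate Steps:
z = -1/109 (z = 1/(-109) = -1/109 ≈ -0.0091743)
f(6)*z = 3*(-1/109) = -3/109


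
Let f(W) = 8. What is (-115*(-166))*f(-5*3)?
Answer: 152720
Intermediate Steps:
(-115*(-166))*f(-5*3) = -115*(-166)*8 = 19090*8 = 152720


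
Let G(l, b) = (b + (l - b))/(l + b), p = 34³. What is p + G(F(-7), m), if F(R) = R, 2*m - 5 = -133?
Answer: 2790591/71 ≈ 39304.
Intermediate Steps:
p = 39304
m = -64 (m = 5/2 + (½)*(-133) = 5/2 - 133/2 = -64)
G(l, b) = l/(b + l)
p + G(F(-7), m) = 39304 - 7/(-64 - 7) = 39304 - 7/(-71) = 39304 - 7*(-1/71) = 39304 + 7/71 = 2790591/71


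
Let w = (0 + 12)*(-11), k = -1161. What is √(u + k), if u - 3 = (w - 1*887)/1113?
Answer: I*√1435628649/1113 ≈ 34.043*I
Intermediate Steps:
w = -132 (w = 12*(-11) = -132)
u = 2320/1113 (u = 3 + (-132 - 1*887)/1113 = 3 + (-132 - 887)*(1/1113) = 3 - 1019*1/1113 = 3 - 1019/1113 = 2320/1113 ≈ 2.0845)
√(u + k) = √(2320/1113 - 1161) = √(-1289873/1113) = I*√1435628649/1113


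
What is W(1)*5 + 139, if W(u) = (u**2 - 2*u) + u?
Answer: 139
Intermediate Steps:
W(u) = u**2 - u
W(1)*5 + 139 = (1*(-1 + 1))*5 + 139 = (1*0)*5 + 139 = 0*5 + 139 = 0 + 139 = 139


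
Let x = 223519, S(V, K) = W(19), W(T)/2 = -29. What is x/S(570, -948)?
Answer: -223519/58 ≈ -3853.8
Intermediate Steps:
W(T) = -58 (W(T) = 2*(-29) = -58)
S(V, K) = -58
x/S(570, -948) = 223519/(-58) = 223519*(-1/58) = -223519/58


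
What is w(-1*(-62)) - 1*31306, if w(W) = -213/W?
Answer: -1941185/62 ≈ -31309.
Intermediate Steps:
w(-1*(-62)) - 1*31306 = -213/((-1*(-62))) - 1*31306 = -213/62 - 31306 = -1941185/62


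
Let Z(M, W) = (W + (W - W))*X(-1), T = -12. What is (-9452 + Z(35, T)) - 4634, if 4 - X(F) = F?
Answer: -14146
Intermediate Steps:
X(F) = 4 - F
Z(M, W) = 5*W (Z(M, W) = (W + (W - W))*(4 - 1*(-1)) = (W + 0)*(4 + 1) = W*5 = 5*W)
(-9452 + Z(35, T)) - 4634 = (-9452 + 5*(-12)) - 4634 = (-9452 - 60) - 4634 = -9512 - 4634 = -14146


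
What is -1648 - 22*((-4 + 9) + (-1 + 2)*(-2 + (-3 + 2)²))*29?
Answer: -4200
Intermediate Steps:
-1648 - 22*((-4 + 9) + (-1 + 2)*(-2 + (-3 + 2)²))*29 = -1648 - 22*(5 + 1*(-2 + (-1)²))*29 = -1648 - 22*(5 + 1*(-2 + 1))*29 = -1648 - 22*(5 + 1*(-1))*29 = -1648 - 22*(5 - 1)*29 = -1648 - 22*4*29 = -1648 - 88*29 = -1648 - 1*2552 = -1648 - 2552 = -4200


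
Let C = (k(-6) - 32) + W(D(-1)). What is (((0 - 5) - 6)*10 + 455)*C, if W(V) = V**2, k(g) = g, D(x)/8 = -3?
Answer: 185610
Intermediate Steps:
D(x) = -24 (D(x) = 8*(-3) = -24)
C = 538 (C = (-6 - 32) + (-24)**2 = -38 + 576 = 538)
(((0 - 5) - 6)*10 + 455)*C = (((0 - 5) - 6)*10 + 455)*538 = ((-5 - 6)*10 + 455)*538 = (-11*10 + 455)*538 = (-110 + 455)*538 = 345*538 = 185610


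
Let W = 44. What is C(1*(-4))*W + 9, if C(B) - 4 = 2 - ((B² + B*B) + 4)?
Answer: -1311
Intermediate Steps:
C(B) = 2 - 2*B² (C(B) = 4 + (2 - ((B² + B*B) + 4)) = 4 + (2 - ((B² + B²) + 4)) = 4 + (2 - (2*B² + 4)) = 4 + (2 - (4 + 2*B²)) = 4 + (2 + (-4 - 2*B²)) = 4 + (-2 - 2*B²) = 2 - 2*B²)
C(1*(-4))*W + 9 = (2 - 2*(1*(-4))²)*44 + 9 = (2 - 2*(-4)²)*44 + 9 = (2 - 2*16)*44 + 9 = (2 - 32)*44 + 9 = -30*44 + 9 = -1320 + 9 = -1311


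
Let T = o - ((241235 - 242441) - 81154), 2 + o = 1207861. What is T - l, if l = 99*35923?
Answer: -2266158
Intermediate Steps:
o = 1207859 (o = -2 + 1207861 = 1207859)
T = 1290219 (T = 1207859 - ((241235 - 242441) - 81154) = 1207859 - (-1206 - 81154) = 1207859 - 1*(-82360) = 1207859 + 82360 = 1290219)
l = 3556377
T - l = 1290219 - 1*3556377 = 1290219 - 3556377 = -2266158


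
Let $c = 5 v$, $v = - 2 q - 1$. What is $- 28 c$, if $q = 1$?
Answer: $420$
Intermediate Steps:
$v = -3$ ($v = \left(-2\right) 1 - 1 = -2 - 1 = -3$)
$c = -15$ ($c = 5 \left(-3\right) = -15$)
$- 28 c = \left(-28\right) \left(-15\right) = 420$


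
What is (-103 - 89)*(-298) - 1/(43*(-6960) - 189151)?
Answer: 27946068097/488431 ≈ 57216.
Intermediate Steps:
(-103 - 89)*(-298) - 1/(43*(-6960) - 189151) = -192*(-298) - 1/(-299280 - 189151) = 57216 - 1/(-488431) = 57216 - 1*(-1/488431) = 57216 + 1/488431 = 27946068097/488431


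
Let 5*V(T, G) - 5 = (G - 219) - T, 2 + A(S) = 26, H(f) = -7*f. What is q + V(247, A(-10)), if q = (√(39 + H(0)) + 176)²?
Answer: 154638/5 + 352*√39 ≈ 33126.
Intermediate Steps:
A(S) = 24 (A(S) = -2 + 26 = 24)
V(T, G) = -214/5 - T/5 + G/5 (V(T, G) = 1 + ((G - 219) - T)/5 = 1 + ((-219 + G) - T)/5 = 1 + (-219 + G - T)/5 = 1 + (-219/5 - T/5 + G/5) = -214/5 - T/5 + G/5)
q = (176 + √39)² (q = (√(39 - 7*0) + 176)² = (√(39 + 0) + 176)² = (√39 + 176)² = (176 + √39)² ≈ 33213.)
q + V(247, A(-10)) = (176 + √39)² + (-214/5 - ⅕*247 + (⅕)*24) = (176 + √39)² + (-214/5 - 247/5 + 24/5) = (176 + √39)² - 437/5 = -437/5 + (176 + √39)²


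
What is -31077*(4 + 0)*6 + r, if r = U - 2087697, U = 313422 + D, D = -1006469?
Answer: -3526592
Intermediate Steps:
U = -693047 (U = 313422 - 1006469 = -693047)
r = -2780744 (r = -693047 - 2087697 = -2780744)
-31077*(4 + 0)*6 + r = -31077*(4 + 0)*6 - 2780744 = -124308*6 - 2780744 = -31077*24 - 2780744 = -745848 - 2780744 = -3526592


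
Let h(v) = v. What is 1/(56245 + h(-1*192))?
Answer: 1/56053 ≈ 1.7840e-5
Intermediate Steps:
1/(56245 + h(-1*192)) = 1/(56245 - 1*192) = 1/(56245 - 192) = 1/56053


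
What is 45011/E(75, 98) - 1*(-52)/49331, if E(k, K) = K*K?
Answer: 2220937049/473774924 ≈ 4.6877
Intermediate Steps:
E(k, K) = K²
45011/E(75, 98) - 1*(-52)/49331 = 45011/(98²) - 1*(-52)/49331 = 45011/9604 + 52*(1/49331) = 45011*(1/9604) + 52/49331 = 45011/9604 + 52/49331 = 2220937049/473774924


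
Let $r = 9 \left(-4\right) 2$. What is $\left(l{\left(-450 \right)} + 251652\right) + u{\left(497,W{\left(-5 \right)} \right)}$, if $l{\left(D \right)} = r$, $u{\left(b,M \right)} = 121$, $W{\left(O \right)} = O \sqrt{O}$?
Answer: $251701$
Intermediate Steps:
$W{\left(O \right)} = O^{\frac{3}{2}}$
$r = -72$ ($r = \left(-36\right) 2 = -72$)
$l{\left(D \right)} = -72$
$\left(l{\left(-450 \right)} + 251652\right) + u{\left(497,W{\left(-5 \right)} \right)} = \left(-72 + 251652\right) + 121 = 251580 + 121 = 251701$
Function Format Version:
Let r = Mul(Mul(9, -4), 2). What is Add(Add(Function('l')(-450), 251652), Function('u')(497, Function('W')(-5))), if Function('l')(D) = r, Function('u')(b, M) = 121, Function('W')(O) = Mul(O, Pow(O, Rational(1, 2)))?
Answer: 251701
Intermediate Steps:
Function('W')(O) = Pow(O, Rational(3, 2))
r = -72 (r = Mul(-36, 2) = -72)
Function('l')(D) = -72
Add(Add(Function('l')(-450), 251652), Function('u')(497, Function('W')(-5))) = Add(Add(-72, 251652), 121) = Add(251580, 121) = 251701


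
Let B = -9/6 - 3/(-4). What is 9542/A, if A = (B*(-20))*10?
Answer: 4771/75 ≈ 63.613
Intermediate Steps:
B = -¾ (B = -9*⅙ - 3*(-¼) = -3/2 + ¾ = -¾ ≈ -0.75000)
A = 150 (A = -¾*(-20)*10 = 15*10 = 150)
9542/A = 9542/150 = 9542*(1/150) = 4771/75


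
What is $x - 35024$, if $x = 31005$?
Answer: $-4019$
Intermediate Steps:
$x - 35024 = 31005 - 35024 = -4019$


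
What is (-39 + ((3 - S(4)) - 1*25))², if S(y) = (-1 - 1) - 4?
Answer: 3025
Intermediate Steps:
S(y) = -6 (S(y) = -2 - 4 = -6)
(-39 + ((3 - S(4)) - 1*25))² = (-39 + ((3 - 1*(-6)) - 1*25))² = (-39 + ((3 + 6) - 25))² = (-39 + (9 - 25))² = (-39 - 16)² = (-55)² = 3025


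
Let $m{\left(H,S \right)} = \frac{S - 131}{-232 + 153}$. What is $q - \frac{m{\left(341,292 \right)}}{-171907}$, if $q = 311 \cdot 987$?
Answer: $\frac{4168676502760}{13580653} \approx 3.0696 \cdot 10^{5}$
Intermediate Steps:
$m{\left(H,S \right)} = \frac{131}{79} - \frac{S}{79}$ ($m{\left(H,S \right)} = \frac{-131 + S}{-79} = \left(-131 + S\right) \left(- \frac{1}{79}\right) = \frac{131}{79} - \frac{S}{79}$)
$q = 306957$
$q - \frac{m{\left(341,292 \right)}}{-171907} = 306957 - \frac{\frac{131}{79} - \frac{292}{79}}{-171907} = 306957 - \left(\frac{131}{79} - \frac{292}{79}\right) \left(- \frac{1}{171907}\right) = 306957 - \left(- \frac{161}{79}\right) \left(- \frac{1}{171907}\right) = 306957 - \frac{161}{13580653} = \frac{4168676502760}{13580653}$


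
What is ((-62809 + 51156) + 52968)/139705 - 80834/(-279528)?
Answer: 2284161329/3905145924 ≈ 0.58491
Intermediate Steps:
((-62809 + 51156) + 52968)/139705 - 80834/(-279528) = (-11653 + 52968)*(1/139705) - 80834*(-1/279528) = 41315*(1/139705) + 40417/139764 = 8263/27941 + 40417/139764 = 2284161329/3905145924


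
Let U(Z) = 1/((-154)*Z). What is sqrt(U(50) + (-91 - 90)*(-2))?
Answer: 3*sqrt(23847747)/770 ≈ 19.026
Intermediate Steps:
U(Z) = -1/(154*Z)
sqrt(U(50) + (-91 - 90)*(-2)) = sqrt(-1/154/50 + (-91 - 90)*(-2)) = sqrt(-1/154*1/50 - 181*(-2)) = sqrt(-1/7700 + 362) = sqrt(2787399/7700) = 3*sqrt(23847747)/770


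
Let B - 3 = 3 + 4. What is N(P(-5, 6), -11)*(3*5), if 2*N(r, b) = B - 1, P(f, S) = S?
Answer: 135/2 ≈ 67.500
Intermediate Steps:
B = 10 (B = 3 + (3 + 4) = 3 + 7 = 10)
N(r, b) = 9/2 (N(r, b) = (10 - 1)/2 = (1/2)*9 = 9/2)
N(P(-5, 6), -11)*(3*5) = 9*(3*5)/2 = (9/2)*15 = 135/2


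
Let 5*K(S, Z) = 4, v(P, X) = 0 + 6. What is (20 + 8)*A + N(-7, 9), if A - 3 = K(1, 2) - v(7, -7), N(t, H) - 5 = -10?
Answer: -333/5 ≈ -66.600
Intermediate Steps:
v(P, X) = 6
N(t, H) = -5 (N(t, H) = 5 - 10 = -5)
K(S, Z) = ⅘ (K(S, Z) = (⅕)*4 = ⅘)
A = -11/5 (A = 3 + (⅘ - 1*6) = 3 + (⅘ - 6) = 3 - 26/5 = -11/5 ≈ -2.2000)
(20 + 8)*A + N(-7, 9) = (20 + 8)*(-11/5) - 5 = 28*(-11/5) - 5 = -308/5 - 5 = -333/5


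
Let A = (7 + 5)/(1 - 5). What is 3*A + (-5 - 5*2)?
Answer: -24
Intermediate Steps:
A = -3 (A = 12/(-4) = 12*(-¼) = -3)
3*A + (-5 - 5*2) = 3*(-3) + (-5 - 5*2) = -9 + (-5 - 10) = -9 - 15 = -24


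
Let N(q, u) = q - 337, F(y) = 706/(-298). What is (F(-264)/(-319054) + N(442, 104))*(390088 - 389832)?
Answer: 638924823424/23769523 ≈ 26880.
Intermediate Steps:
F(y) = -353/149 (F(y) = 706*(-1/298) = -353/149)
N(q, u) = -337 + q
(F(-264)/(-319054) + N(442, 104))*(390088 - 389832) = (-353/149/(-319054) + (-337 + 442))*(390088 - 389832) = (-353/149*(-1/319054) + 105)*256 = (353/47539046 + 105)*256 = (4991600183/47539046)*256 = 638924823424/23769523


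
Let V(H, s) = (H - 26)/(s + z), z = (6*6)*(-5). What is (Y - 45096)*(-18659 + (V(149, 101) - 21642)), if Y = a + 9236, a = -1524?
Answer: 119026992368/79 ≈ 1.5067e+9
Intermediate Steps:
z = -180 (z = 36*(-5) = -180)
V(H, s) = (-26 + H)/(-180 + s) (V(H, s) = (H - 26)/(s - 180) = (-26 + H)/(-180 + s))
Y = 7712 (Y = -1524 + 9236 = 7712)
(Y - 45096)*(-18659 + (V(149, 101) - 21642)) = (7712 - 45096)*(-18659 + ((-26 + 149)/(-180 + 101) - 21642)) = -37384*(-18659 + (123/(-79) - 21642)) = -37384*(-18659 + (-1/79*123 - 21642)) = -37384*(-18659 + (-123/79 - 21642)) = -37384*(-18659 - 1709841/79) = -37384*(-3183902/79) = 119026992368/79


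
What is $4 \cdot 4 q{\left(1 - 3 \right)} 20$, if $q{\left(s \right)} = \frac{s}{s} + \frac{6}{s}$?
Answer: $-640$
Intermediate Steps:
$q{\left(s \right)} = 1 + \frac{6}{s}$
$4 \cdot 4 q{\left(1 - 3 \right)} 20 = 4 \cdot 4 \frac{6 + \left(1 - 3\right)}{1 - 3} \cdot 20 = 16 \frac{6 + \left(1 - 3\right)}{1 - 3} \cdot 20 = 16 \frac{6 - 2}{-2} \cdot 20 = 16 \left(\left(- \frac{1}{2}\right) 4\right) 20 = 16 \left(-2\right) 20 = \left(-32\right) 20 = -640$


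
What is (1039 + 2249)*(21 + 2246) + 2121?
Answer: 7456017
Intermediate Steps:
(1039 + 2249)*(21 + 2246) + 2121 = 3288*2267 + 2121 = 7453896 + 2121 = 7456017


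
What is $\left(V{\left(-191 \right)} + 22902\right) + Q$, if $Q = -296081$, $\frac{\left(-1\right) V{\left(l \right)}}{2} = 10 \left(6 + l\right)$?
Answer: $-269479$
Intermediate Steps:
$V{\left(l \right)} = -120 - 20 l$ ($V{\left(l \right)} = - 2 \cdot 10 \left(6 + l\right) = - 2 \left(60 + 10 l\right) = -120 - 20 l$)
$\left(V{\left(-191 \right)} + 22902\right) + Q = \left(\left(-120 - -3820\right) + 22902\right) - 296081 = \left(\left(-120 + 3820\right) + 22902\right) - 296081 = \left(3700 + 22902\right) - 296081 = 26602 - 296081 = -269479$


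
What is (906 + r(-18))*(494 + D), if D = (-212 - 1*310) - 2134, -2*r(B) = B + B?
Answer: -1997688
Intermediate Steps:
r(B) = -B (r(B) = -(B + B)/2 = -B)
D = -2656 (D = (-212 - 310) - 2134 = -522 - 2134 = -2656)
(906 + r(-18))*(494 + D) = (906 - 1*(-18))*(494 - 2656) = (906 + 18)*(-2162) = 924*(-2162) = -1997688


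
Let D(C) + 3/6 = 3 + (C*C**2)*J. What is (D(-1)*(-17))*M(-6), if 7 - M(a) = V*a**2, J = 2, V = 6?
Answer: 3553/2 ≈ 1776.5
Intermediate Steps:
D(C) = 5/2 + 2*C**3 (D(C) = -1/2 + (3 + (C*C**2)*2) = -1/2 + (3 + C**3*2) = -1/2 + (3 + 2*C**3) = 5/2 + 2*C**3)
M(a) = 7 - 6*a**2
(D(-1)*(-17))*M(-6) = ((5/2 + 2*(-1)**3)*(-17))*(7 - 6*(-6)**2) = ((5/2 + 2*(-1))*(-17))*(7 - 6*36) = ((5/2 - 2)*(-17))*(7 - 216) = ((1/2)*(-17))*(-209) = -17/2*(-209) = 3553/2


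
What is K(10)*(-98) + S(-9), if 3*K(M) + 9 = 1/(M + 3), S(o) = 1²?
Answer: 11407/39 ≈ 292.49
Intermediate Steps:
S(o) = 1
K(M) = -3 + 1/(3*(3 + M)) (K(M) = -3 + 1/(3*(M + 3)) = -3 + 1/(3*(3 + M)))
K(10)*(-98) + S(-9) = ((-26 - 9*10)/(3*(3 + 10)))*(-98) + 1 = ((⅓)*(-26 - 90)/13)*(-98) + 1 = ((⅓)*(1/13)*(-116))*(-98) + 1 = -116/39*(-98) + 1 = 11368/39 + 1 = 11407/39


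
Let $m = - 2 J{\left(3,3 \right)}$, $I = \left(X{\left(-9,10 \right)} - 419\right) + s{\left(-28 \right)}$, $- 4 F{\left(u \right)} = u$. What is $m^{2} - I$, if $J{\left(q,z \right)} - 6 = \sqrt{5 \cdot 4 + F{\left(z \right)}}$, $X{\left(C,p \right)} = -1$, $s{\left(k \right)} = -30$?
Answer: $671 + 24 \sqrt{77} \approx 881.6$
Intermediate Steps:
$F{\left(u \right)} = - \frac{u}{4}$
$J{\left(q,z \right)} = 6 + \sqrt{20 - \frac{z}{4}}$ ($J{\left(q,z \right)} = 6 + \sqrt{5 \cdot 4 - \frac{z}{4}} = 6 + \sqrt{20 - \frac{z}{4}}$)
$I = -450$ ($I = \left(-1 - 419\right) - 30 = -420 - 30 = -450$)
$m = -12 - \sqrt{77}$ ($m = - 2 \left(6 + \frac{\sqrt{80 - 3}}{2}\right) = - 2 \left(6 + \frac{\sqrt{77}}{2}\right) = -12 - \sqrt{77} \approx -20.775$)
$m^{2} - I = \left(-12 - \sqrt{77}\right)^{2} - -450 = \left(-12 - \sqrt{77}\right)^{2} + 450 = 450 + \left(-12 - \sqrt{77}\right)^{2}$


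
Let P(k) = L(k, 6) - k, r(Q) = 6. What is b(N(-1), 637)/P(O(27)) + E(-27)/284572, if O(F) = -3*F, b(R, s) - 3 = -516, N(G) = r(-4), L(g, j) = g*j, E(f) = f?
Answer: 5406463/4268580 ≈ 1.2666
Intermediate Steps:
N(G) = 6
b(R, s) = -513 (b(R, s) = 3 - 516 = -513)
P(k) = 5*k (P(k) = k*6 - k = 6*k - k = 5*k)
b(N(-1), 637)/P(O(27)) + E(-27)/284572 = -513/(5*(-3*27)) - 27/284572 = -513/(5*(-81)) - 27*1/284572 = -513/(-405) - 27/284572 = -513*(-1/405) - 27/284572 = 19/15 - 27/284572 = 5406463/4268580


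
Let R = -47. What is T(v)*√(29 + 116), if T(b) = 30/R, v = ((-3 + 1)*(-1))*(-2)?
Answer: -30*√145/47 ≈ -7.6861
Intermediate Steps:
v = -4 (v = -2*(-1)*(-2) = 2*(-2) = -4)
T(b) = -30/47 (T(b) = 30/(-47) = 30*(-1/47) = -30/47)
T(v)*√(29 + 116) = -30*√(29 + 116)/47 = -30*√145/47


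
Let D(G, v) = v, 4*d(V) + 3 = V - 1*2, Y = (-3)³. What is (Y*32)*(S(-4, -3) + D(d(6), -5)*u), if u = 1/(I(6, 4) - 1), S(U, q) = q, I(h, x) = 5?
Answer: 3672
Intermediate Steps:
Y = -27
d(V) = -5/4 + V/4 (d(V) = -¾ + (V - 1*2)/4 = -¾ + (V - 2)/4 = -¾ + (-2 + V)/4 = -¾ + (-½ + V/4) = -5/4 + V/4)
u = ¼ (u = 1/(5 - 1) = 1/4 = ¼ ≈ 0.25000)
(Y*32)*(S(-4, -3) + D(d(6), -5)*u) = (-27*32)*(-3 - 5*¼) = -864*(-3 - 5/4) = -864*(-17/4) = 3672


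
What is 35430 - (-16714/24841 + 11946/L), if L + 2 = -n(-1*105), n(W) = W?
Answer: 90356983846/2558623 ≈ 35315.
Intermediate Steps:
L = 103 (L = -2 - (-1)*105 = -2 - 1*(-105) = -2 + 105 = 103)
35430 - (-16714/24841 + 11946/L) = 35430 - (-16714/24841 + 11946/103) = 35430 - 1*295029044/2558623 = 35430 - 295029044/2558623 = 90356983846/2558623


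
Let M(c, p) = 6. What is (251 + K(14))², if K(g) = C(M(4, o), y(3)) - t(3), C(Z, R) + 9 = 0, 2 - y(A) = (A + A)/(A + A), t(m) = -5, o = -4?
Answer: 61009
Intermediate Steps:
y(A) = 1 (y(A) = 2 - (A + A)/(A + A) = 2 - 2*A/(2*A) = 2 - 2*A*1/(2*A) = 2 - 1*1 = 2 - 1 = 1)
C(Z, R) = -9 (C(Z, R) = -9 + 0 = -9)
K(g) = -4 (K(g) = -9 - 1*(-5) = -9 + 5 = -4)
(251 + K(14))² = (251 - 4)² = 247² = 61009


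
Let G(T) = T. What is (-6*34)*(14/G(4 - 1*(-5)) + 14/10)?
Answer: -9044/15 ≈ -602.93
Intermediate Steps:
(-6*34)*(14/G(4 - 1*(-5)) + 14/10) = (-6*34)*(14/(4 - 1*(-5)) + 14/10) = -204*(14/(4 + 5) + 14*(⅒)) = -204*(14/9 + 7/5) = -204*133/45 = -9044/15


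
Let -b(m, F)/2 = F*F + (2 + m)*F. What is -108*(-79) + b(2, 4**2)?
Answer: 7892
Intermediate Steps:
b(m, F) = -2*F**2 - 2*F*(2 + m) (b(m, F) = -2*(F*F + (2 + m)*F) = -2*(F**2 + F*(2 + m)) = -2*F**2 - 2*F*(2 + m))
-108*(-79) + b(2, 4**2) = -108*(-79) - 2*4**2*(2 + 4**2 + 2) = 8532 - 2*16*(2 + 16 + 2) = 8532 - 2*16*20 = 8532 - 640 = 7892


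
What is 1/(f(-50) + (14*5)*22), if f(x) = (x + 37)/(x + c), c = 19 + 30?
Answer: 1/1553 ≈ 0.00064391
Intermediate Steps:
c = 49
f(x) = (37 + x)/(49 + x) (f(x) = (x + 37)/(x + 49) = (37 + x)/(49 + x))
1/(f(-50) + (14*5)*22) = 1/((37 - 50)/(49 - 50) + (14*5)*22) = 1/(-13/(-1) + 70*22) = 1/(-1*(-13) + 1540) = 1/(13 + 1540) = 1/1553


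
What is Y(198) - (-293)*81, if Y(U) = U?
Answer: 23931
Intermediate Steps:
Y(198) - (-293)*81 = 198 - (-293)*81 = 198 - 1*(-23733) = 198 + 23733 = 23931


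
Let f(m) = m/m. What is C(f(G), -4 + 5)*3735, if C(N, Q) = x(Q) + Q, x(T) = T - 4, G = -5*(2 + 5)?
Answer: -7470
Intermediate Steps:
G = -35 (G = -5*7 = -35)
x(T) = -4 + T
f(m) = 1
C(N, Q) = -4 + 2*Q (C(N, Q) = (-4 + Q) + Q = -4 + 2*Q)
C(f(G), -4 + 5)*3735 = (-4 + 2*(-4 + 5))*3735 = (-4 + 2*1)*3735 = (-4 + 2)*3735 = -2*3735 = -7470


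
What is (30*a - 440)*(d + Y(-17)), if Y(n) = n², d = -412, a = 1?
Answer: 50430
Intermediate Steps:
(30*a - 440)*(d + Y(-17)) = (30*1 - 440)*(-412 + (-17)²) = (30 - 440)*(-412 + 289) = -410*(-123) = 50430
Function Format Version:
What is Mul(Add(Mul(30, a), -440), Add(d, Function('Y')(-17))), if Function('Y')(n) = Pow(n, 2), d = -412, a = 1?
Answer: 50430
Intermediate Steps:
Mul(Add(Mul(30, a), -440), Add(d, Function('Y')(-17))) = Mul(Add(Mul(30, 1), -440), Add(-412, Pow(-17, 2))) = Mul(Add(30, -440), Add(-412, 289)) = Mul(-410, -123) = 50430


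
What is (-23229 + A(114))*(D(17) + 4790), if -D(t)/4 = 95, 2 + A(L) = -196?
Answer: -103313070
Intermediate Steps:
A(L) = -198 (A(L) = -2 - 196 = -198)
D(t) = -380 (D(t) = -4*95 = -380)
(-23229 + A(114))*(D(17) + 4790) = (-23229 - 198)*(-380 + 4790) = -23427*4410 = -103313070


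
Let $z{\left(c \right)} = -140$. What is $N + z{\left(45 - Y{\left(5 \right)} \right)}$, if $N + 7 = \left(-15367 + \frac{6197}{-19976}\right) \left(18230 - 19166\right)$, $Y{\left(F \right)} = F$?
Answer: $\frac{35915987454}{2497} \approx 1.4384 \cdot 10^{7}$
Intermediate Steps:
$N = \frac{35916337034}{2497}$ ($N = -7 + \left(-15367 + \frac{6197}{-19976}\right) \left(18230 - 19166\right) = -7 + \left(-15367 + 6197 \left(- \frac{1}{19976}\right)\right) \left(-936\right) = -7 + \left(-15367 - \frac{6197}{19976}\right) \left(-936\right) = -7 - - \frac{35916354513}{2497} = -7 + \frac{35916354513}{2497} = \frac{35916337034}{2497} \approx 1.4384 \cdot 10^{7}$)
$N + z{\left(45 - Y{\left(5 \right)} \right)} = \frac{35916337034}{2497} - 140 = \frac{35915987454}{2497}$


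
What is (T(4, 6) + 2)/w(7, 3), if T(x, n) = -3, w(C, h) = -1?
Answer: 1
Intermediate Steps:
(T(4, 6) + 2)/w(7, 3) = (-3 + 2)/(-1) = -1*(-1) = 1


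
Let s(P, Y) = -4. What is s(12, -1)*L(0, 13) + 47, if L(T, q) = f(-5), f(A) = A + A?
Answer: 87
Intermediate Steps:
f(A) = 2*A
L(T, q) = -10 (L(T, q) = 2*(-5) = -10)
s(12, -1)*L(0, 13) + 47 = -4*(-10) + 47 = 40 + 47 = 87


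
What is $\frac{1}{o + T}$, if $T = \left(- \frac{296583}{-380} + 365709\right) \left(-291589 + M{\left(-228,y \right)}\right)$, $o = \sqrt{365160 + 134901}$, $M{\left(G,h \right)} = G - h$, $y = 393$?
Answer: $- \frac{51546897066398}{5520254703269731210316495} - \frac{1444 \sqrt{500061}}{16560764109809193630949485} \approx -9.3378 \cdot 10^{-12}$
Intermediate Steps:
$o = \sqrt{500061} \approx 707.15$
$T = - \frac{4069491873663}{38}$ ($T = \left(- \frac{296583}{-380} + 365709\right) \left(-291589 - 621\right) = \left(\left(-296583\right) \left(- \frac{1}{380}\right) + 365709\right) \left(-291589 - 621\right) = \left(\frac{296583}{380} + 365709\right) \left(-291589 - 621\right) = \frac{139266003}{380} \left(-292210\right) = - \frac{4069491873663}{38} \approx -1.0709 \cdot 10^{11}$)
$\frac{1}{o + T} = \frac{1}{\sqrt{500061} - \frac{4069491873663}{38}} = \frac{1}{- \frac{4069491873663}{38} + \sqrt{500061}}$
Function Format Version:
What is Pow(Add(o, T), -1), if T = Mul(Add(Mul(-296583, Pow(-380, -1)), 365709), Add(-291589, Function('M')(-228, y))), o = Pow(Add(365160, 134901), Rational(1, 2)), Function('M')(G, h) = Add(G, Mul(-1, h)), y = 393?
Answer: Add(Rational(-51546897066398, 5520254703269731210316495), Mul(Rational(-1444, 16560764109809193630949485), Pow(500061, Rational(1, 2)))) ≈ -9.3378e-12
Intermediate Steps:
o = Pow(500061, Rational(1, 2)) ≈ 707.15
T = Rational(-4069491873663, 38) (T = Mul(Add(Mul(-296583, Pow(-380, -1)), 365709), Add(-291589, Add(-228, Mul(-1, 393)))) = Mul(Add(Mul(-296583, Rational(-1, 380)), 365709), Add(-291589, Add(-228, -393))) = Mul(Add(Rational(296583, 380), 365709), Add(-291589, -621)) = Mul(Rational(139266003, 380), -292210) = Rational(-4069491873663, 38) ≈ -1.0709e+11)
Pow(Add(o, T), -1) = Pow(Add(Pow(500061, Rational(1, 2)), Rational(-4069491873663, 38)), -1) = Pow(Add(Rational(-4069491873663, 38), Pow(500061, Rational(1, 2))), -1)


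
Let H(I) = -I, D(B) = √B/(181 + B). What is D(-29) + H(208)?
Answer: -208 + I*√29/152 ≈ -208.0 + 0.035429*I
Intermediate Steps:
D(B) = √B/(181 + B)
D(-29) + H(208) = √(-29)/(181 - 29) - 1*208 = (I*√29)/152 - 208 = (I*√29)*(1/152) - 208 = I*√29/152 - 208 = -208 + I*√29/152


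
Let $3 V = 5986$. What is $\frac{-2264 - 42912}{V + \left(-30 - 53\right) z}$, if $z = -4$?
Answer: $- \frac{67764}{3491} \approx -19.411$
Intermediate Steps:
$V = \frac{5986}{3}$ ($V = \frac{1}{3} \cdot 5986 = \frac{5986}{3} \approx 1995.3$)
$\frac{-2264 - 42912}{V + \left(-30 - 53\right) z} = \frac{-2264 - 42912}{\frac{5986}{3} + \left(-30 - 53\right) \left(-4\right)} = - \frac{45176}{\frac{5986}{3} - -332} = - \frac{45176}{\frac{5986}{3} + 332} = - \frac{45176}{\frac{6982}{3}} = \left(-45176\right) \frac{3}{6982} = - \frac{67764}{3491}$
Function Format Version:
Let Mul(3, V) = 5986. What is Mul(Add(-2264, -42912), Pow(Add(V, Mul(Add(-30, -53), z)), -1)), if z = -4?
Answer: Rational(-67764, 3491) ≈ -19.411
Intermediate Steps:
V = Rational(5986, 3) (V = Mul(Rational(1, 3), 5986) = Rational(5986, 3) ≈ 1995.3)
Mul(Add(-2264, -42912), Pow(Add(V, Mul(Add(-30, -53), z)), -1)) = Mul(Add(-2264, -42912), Pow(Add(Rational(5986, 3), Mul(Add(-30, -53), -4)), -1)) = Mul(-45176, Pow(Add(Rational(5986, 3), Mul(-83, -4)), -1)) = Mul(-45176, Pow(Add(Rational(5986, 3), 332), -1)) = Mul(-45176, Pow(Rational(6982, 3), -1)) = Mul(-45176, Rational(3, 6982)) = Rational(-67764, 3491)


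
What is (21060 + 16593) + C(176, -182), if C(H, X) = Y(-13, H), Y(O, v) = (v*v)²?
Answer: 959550229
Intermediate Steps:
Y(O, v) = v⁴ (Y(O, v) = (v²)² = v⁴)
C(H, X) = H⁴
(21060 + 16593) + C(176, -182) = (21060 + 16593) + 176⁴ = 37653 + 959512576 = 959550229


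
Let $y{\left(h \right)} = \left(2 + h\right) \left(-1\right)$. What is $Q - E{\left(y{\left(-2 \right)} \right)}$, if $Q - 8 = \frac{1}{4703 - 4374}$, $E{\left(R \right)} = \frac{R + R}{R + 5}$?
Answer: $\frac{2633}{329} \approx 8.003$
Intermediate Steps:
$y{\left(h \right)} = -2 - h$
$E{\left(R \right)} = \frac{2 R}{5 + R}$
$Q = \frac{2633}{329}$ ($Q = 8 + \frac{1}{4703 - 4374} = 8 + \frac{1}{329} = \frac{2633}{329} \approx 8.003$)
$Q - E{\left(y{\left(-2 \right)} \right)} = \frac{2633}{329} - \frac{2 \left(-2 - -2\right)}{5 - 0} = \frac{2633}{329} - \frac{2 \left(-2 + 2\right)}{5 + \left(-2 + 2\right)} = \frac{2633}{329} - 2 \cdot 0 \frac{1}{5 + 0} = \frac{2633}{329} - 2 \cdot 0 \cdot \frac{1}{5} = \frac{2633}{329} - 0 = \frac{2633}{329} + 0 = \frac{2633}{329}$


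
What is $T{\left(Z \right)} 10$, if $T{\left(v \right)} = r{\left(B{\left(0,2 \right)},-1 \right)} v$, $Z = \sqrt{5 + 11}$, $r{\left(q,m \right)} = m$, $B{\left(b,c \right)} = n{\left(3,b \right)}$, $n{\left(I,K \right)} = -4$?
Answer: $-40$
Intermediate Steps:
$B{\left(b,c \right)} = -4$
$Z = 4$ ($Z = \sqrt{16} = 4$)
$T{\left(v \right)} = - v$
$T{\left(Z \right)} 10 = \left(-1\right) 4 \cdot 10 = \left(-4\right) 10 = -40$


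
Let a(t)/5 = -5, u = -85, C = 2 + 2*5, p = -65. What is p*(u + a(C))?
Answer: 7150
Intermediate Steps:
C = 12 (C = 2 + 10 = 12)
a(t) = -25 (a(t) = 5*(-5) = -25)
p*(u + a(C)) = -65*(-85 - 25) = -65*(-110) = 7150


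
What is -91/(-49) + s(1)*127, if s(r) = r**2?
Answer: 902/7 ≈ 128.86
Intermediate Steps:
-91/(-49) + s(1)*127 = -91/(-49) + 1**2*127 = -91*(-1/49) + 1*127 = 13/7 + 127 = 902/7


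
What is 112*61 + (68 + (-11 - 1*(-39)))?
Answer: 6928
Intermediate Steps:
112*61 + (68 + (-11 - 1*(-39))) = 6832 + (68 + (-11 + 39)) = 6832 + (68 + 28) = 6832 + 96 = 6928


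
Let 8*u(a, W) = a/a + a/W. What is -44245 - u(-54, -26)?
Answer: -575190/13 ≈ -44245.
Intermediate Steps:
u(a, W) = ⅛ + a/(8*W) (u(a, W) = (a/a + a/W)/8 = (1 + a/W)/8 = ⅛ + a/(8*W))
-44245 - u(-54, -26) = -44245 - (-26 - 54)/(8*(-26)) = -44245 - (-1)*(-80)/(8*26) = -44245 - 1*5/13 = -44245 - 5/13 = -575190/13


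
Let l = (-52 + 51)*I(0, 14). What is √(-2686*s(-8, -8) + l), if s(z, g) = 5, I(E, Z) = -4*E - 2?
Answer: 6*I*√373 ≈ 115.88*I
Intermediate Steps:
I(E, Z) = -2 - 4*E
l = 2 (l = (-52 + 51)*(-2 - 4*0) = -(-2 + 0) = -1*(-2) = 2)
√(-2686*s(-8, -8) + l) = √(-2686*5 + 2) = √(-13430 + 2) = √(-13428) = 6*I*√373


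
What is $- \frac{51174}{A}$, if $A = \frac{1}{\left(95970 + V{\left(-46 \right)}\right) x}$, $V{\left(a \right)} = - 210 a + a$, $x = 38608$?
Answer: $-208605032022528$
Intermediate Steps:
$V{\left(a \right)} = - 209 a$
$A = \frac{1}{4076387072}$ ($A = \frac{1}{\left(95970 - -9614\right) 38608} = \frac{1}{95970 + 9614} \cdot \frac{1}{38608} = \frac{1}{105584} \cdot \frac{1}{38608} = \frac{1}{4076387072} \approx 2.4532 \cdot 10^{-10}$)
$- \frac{51174}{A} = - 51174 \frac{1}{\frac{1}{4076387072}} = \left(-51174\right) 4076387072 = -208605032022528$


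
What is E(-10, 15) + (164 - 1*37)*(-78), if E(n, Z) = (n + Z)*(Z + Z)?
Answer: -9756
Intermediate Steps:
E(n, Z) = 2*Z*(Z + n) (E(n, Z) = (Z + n)*(2*Z) = 2*Z*(Z + n))
E(-10, 15) + (164 - 1*37)*(-78) = 2*15*(15 - 10) + (164 - 1*37)*(-78) = 2*15*5 + (164 - 37)*(-78) = 150 + 127*(-78) = 150 - 9906 = -9756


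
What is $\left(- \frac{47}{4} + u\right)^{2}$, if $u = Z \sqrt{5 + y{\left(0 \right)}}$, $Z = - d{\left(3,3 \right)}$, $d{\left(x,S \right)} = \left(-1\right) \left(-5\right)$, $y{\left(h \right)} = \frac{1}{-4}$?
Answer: $\frac{4109}{16} + \frac{235 \sqrt{19}}{4} \approx 512.9$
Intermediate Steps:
$y{\left(h \right)} = - \frac{1}{4}$
$d{\left(x,S \right)} = 5$
$Z = -5$ ($Z = \left(-1\right) 5 = -5$)
$u = - \frac{5 \sqrt{19}}{2}$ ($u = - 5 \sqrt{5 - \frac{1}{4}} = - 5 \sqrt{\frac{19}{4}} = - 5 \frac{\sqrt{19}}{2} = - \frac{5 \sqrt{19}}{2} \approx -10.897$)
$\left(- \frac{47}{4} + u\right)^{2} = \left(- \frac{47}{4} - \frac{5 \sqrt{19}}{2}\right)^{2}$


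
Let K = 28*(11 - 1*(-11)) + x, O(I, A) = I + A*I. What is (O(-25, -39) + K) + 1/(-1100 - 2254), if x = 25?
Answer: 5336213/3354 ≈ 1591.0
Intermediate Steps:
K = 641 (K = 28*(11 - 1*(-11)) + 25 = 28*(11 + 11) + 25 = 28*22 + 25 = 616 + 25 = 641)
(O(-25, -39) + K) + 1/(-1100 - 2254) = (-25*(1 - 39) + 641) + 1/(-1100 - 2254) = (-25*(-38) + 641) + 1/(-3354) = (950 + 641) - 1/3354 = 1591 - 1/3354 = 5336213/3354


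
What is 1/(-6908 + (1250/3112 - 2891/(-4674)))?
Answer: -3636372/25116347953 ≈ -0.00014478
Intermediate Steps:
1/(-6908 + (1250/3112 - 2891/(-4674))) = 1/(-6908 + (1250*(1/3112) - 2891*(-1/4674))) = 1/(-6908 + (625/1556 + 2891/4674)) = 1/(-6908 + 3709823/3636372) = 1/(-25116347953/3636372) = -3636372/25116347953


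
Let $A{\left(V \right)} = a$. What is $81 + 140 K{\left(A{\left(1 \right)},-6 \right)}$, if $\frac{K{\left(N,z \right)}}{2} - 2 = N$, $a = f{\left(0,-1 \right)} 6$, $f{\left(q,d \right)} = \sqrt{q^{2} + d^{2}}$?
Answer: $2321$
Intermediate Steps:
$f{\left(q,d \right)} = \sqrt{d^{2} + q^{2}}$
$a = 6$ ($a = \sqrt{\left(-1\right)^{2} + 0^{2}} \cdot 6 = \sqrt{1 + 0} \cdot 6 = \sqrt{1} \cdot 6 = 1 \cdot 6 = 6$)
$A{\left(V \right)} = 6$
$K{\left(N,z \right)} = 4 + 2 N$
$81 + 140 K{\left(A{\left(1 \right)},-6 \right)} = 81 + 140 \left(4 + 2 \cdot 6\right) = 81 + 140 \left(4 + 12\right) = 81 + 140 \cdot 16 = 81 + 2240 = 2321$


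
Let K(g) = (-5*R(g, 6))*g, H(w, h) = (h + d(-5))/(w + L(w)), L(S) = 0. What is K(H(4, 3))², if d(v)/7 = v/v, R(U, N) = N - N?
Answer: 0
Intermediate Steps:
R(U, N) = 0
d(v) = 7 (d(v) = 7*(v/v) = 7*1 = 7)
H(w, h) = (7 + h)/w (H(w, h) = (h + 7)/(w + 0) = (7 + h)/w)
K(g) = 0 (K(g) = (-5*0)*g = 0*g = 0)
K(H(4, 3))² = 0² = 0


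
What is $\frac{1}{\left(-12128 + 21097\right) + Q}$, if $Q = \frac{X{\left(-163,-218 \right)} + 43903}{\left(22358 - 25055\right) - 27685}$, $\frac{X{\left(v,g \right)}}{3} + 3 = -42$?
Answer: $\frac{15191}{136226195} \approx 0.00011151$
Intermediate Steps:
$X{\left(v,g \right)} = -135$ ($X{\left(v,g \right)} = -9 + 3 \left(-42\right) = -9 - 126 = -135$)
$Q = - \frac{21884}{15191}$ ($Q = \frac{-135 + 43903}{\left(22358 - 25055\right) - 27685} = \frac{43768}{\left(22358 - 25055\right) - 27685} = \frac{43768}{-2697 - 27685} = \frac{43768}{-30382} = 43768 \left(- \frac{1}{30382}\right) = - \frac{21884}{15191} \approx -1.4406$)
$\frac{1}{\left(-12128 + 21097\right) + Q} = \frac{1}{\left(-12128 + 21097\right) - \frac{21884}{15191}} = \frac{1}{8969 - \frac{21884}{15191}} = \frac{1}{\frac{136226195}{15191}} = \frac{15191}{136226195}$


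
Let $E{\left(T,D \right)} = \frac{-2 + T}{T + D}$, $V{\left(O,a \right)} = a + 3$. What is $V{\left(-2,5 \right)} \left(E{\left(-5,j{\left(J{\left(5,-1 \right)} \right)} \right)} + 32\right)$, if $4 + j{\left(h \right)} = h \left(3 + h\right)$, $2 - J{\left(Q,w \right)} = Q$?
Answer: $\frac{2360}{9} \approx 262.22$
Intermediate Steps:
$J{\left(Q,w \right)} = 2 - Q$
$V{\left(O,a \right)} = 3 + a$
$j{\left(h \right)} = -4 + h \left(3 + h\right)$
$E{\left(T,D \right)} = \frac{-2 + T}{D + T}$
$V{\left(-2,5 \right)} \left(E{\left(-5,j{\left(J{\left(5,-1 \right)} \right)} \right)} + 32\right) = \left(3 + 5\right) \left(\frac{-2 - 5}{\left(-4 + \left(2 - 5\right)^{2} + 3 \left(2 - 5\right)\right) - 5} + 32\right) = 8 \left(\frac{1}{\left(-4 + \left(2 - 5\right)^{2} + 3 \left(2 - 5\right)\right) - 5} \left(-7\right) + 32\right) = 8 \left(\frac{1}{\left(-4 + \left(-3\right)^{2} + 3 \left(-3\right)\right) - 5} \left(-7\right) + 32\right) = 8 \left(\frac{1}{\left(-4 + 9 - 9\right) - 5} \left(-7\right) + 32\right) = 8 \left(\frac{1}{-4 - 5} \left(-7\right) + 32\right) = 8 \left(\frac{1}{-9} \left(-7\right) + 32\right) = 8 \left(\left(- \frac{1}{9}\right) \left(-7\right) + 32\right) = 8 \left(\frac{7}{9} + 32\right) = 8 \cdot \frac{295}{9} = \frac{2360}{9}$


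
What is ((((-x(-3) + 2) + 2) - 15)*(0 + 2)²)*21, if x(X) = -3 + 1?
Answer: -756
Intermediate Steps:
x(X) = -2
((((-x(-3) + 2) + 2) - 15)*(0 + 2)²)*21 = ((((-1*(-2) + 2) + 2) - 15)*(0 + 2)²)*21 = ((((2 + 2) + 2) - 15)*2²)*21 = (((4 + 2) - 15)*4)*21 = ((6 - 15)*4)*21 = -9*4*21 = -36*21 = -756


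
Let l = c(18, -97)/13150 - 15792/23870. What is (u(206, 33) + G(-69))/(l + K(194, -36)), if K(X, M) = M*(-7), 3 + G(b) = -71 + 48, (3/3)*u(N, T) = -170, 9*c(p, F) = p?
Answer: -439446700/563519921 ≈ -0.77982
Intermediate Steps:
c(p, F) = p/9
u(N, T) = -170
G(b) = -26 (G(b) = -3 + (-71 + 48) = -3 - 23 = -26)
K(X, M) = -7*M
l = -1482979/2242075 (l = ((⅑)*18)/13150 - 15792/23870 = 2*(1/13150) - 15792*1/23870 = 1/6575 - 1128/1705 = -1482979/2242075 ≈ -0.66143)
(u(206, 33) + G(-69))/(l + K(194, -36)) = (-170 - 26)/(-1482979/2242075 - 7*(-36)) = -196/(-1482979/2242075 + 252) = -196/563519921/2242075 = -196*2242075/563519921 = -439446700/563519921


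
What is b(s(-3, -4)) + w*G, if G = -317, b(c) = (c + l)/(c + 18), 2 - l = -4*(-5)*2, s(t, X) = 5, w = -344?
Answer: 2508071/23 ≈ 1.0905e+5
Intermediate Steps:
l = -38 (l = 2 - (-4*(-5))*2 = 2 - 20*2 = 2 - 1*40 = 2 - 40 = -38)
b(c) = (-38 + c)/(18 + c) (b(c) = (c - 38)/(c + 18) = (-38 + c)/(18 + c))
b(s(-3, -4)) + w*G = (-38 + 5)/(18 + 5) - 344*(-317) = -33/23 + 109048 = 2508071/23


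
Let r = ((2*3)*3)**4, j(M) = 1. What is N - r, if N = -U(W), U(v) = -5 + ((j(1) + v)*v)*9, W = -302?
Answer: -923089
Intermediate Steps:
U(v) = -5 + 9*v*(1 + v) (U(v) = -5 + ((1 + v)*v)*9 = -5 + (v*(1 + v))*9 = -5 + 9*v*(1 + v))
N = -818113 (N = -(-5 + 9*(-302) + 9*(-302)**2) = -(-5 - 2718 + 9*91204) = -(-5 - 2718 + 820836) = -1*818113 = -818113)
r = 104976 (r = (6*3)**4 = 18**4 = 104976)
N - r = -818113 - 1*104976 = -818113 - 104976 = -923089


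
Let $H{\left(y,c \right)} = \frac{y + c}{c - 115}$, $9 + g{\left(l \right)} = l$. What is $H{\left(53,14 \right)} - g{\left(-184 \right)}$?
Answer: $\frac{19426}{101} \approx 192.34$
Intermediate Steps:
$g{\left(l \right)} = -9 + l$
$H{\left(y,c \right)} = \frac{c + y}{-115 + c}$
$H{\left(53,14 \right)} - g{\left(-184 \right)} = \frac{14 + 53}{-115 + 14} - \left(-9 - 184\right) = \frac{1}{-101} \cdot 67 - -193 = \left(- \frac{1}{101}\right) 67 + 193 = - \frac{67}{101} + 193 = \frac{19426}{101}$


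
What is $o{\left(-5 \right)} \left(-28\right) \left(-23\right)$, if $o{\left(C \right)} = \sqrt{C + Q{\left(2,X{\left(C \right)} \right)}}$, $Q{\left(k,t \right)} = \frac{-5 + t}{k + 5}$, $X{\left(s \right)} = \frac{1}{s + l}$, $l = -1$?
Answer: $\frac{46 i \sqrt{10122}}{3} \approx 1542.7 i$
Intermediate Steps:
$X{\left(s \right)} = \frac{1}{-1 + s}$ ($X{\left(s \right)} = \frac{1}{s - 1} = \frac{1}{-1 + s}$)
$Q{\left(k,t \right)} = \frac{-5 + t}{5 + k}$
$o{\left(C \right)} = \sqrt{- \frac{5}{7} + C + \frac{1}{7 \left(-1 + C\right)}}$ ($o{\left(C \right)} = \sqrt{C + \frac{-5 + \frac{1}{-1 + C}}{5 + 2}} = \sqrt{C + \frac{-5 + \frac{1}{-1 + C}}{7}} = \sqrt{C - \left(\frac{5}{7} - \frac{1}{7 \left(-1 + C\right)}\right)} = \sqrt{- \frac{5}{7} + C + \frac{1}{7 \left(-1 + C\right)}}$)
$o{\left(-5 \right)} \left(-28\right) \left(-23\right) = \frac{\sqrt{7} \sqrt{\frac{6 - -60 + 7 \left(-5\right)^{2}}{-1 - 5}}}{7} \left(-28\right) \left(-23\right) = \frac{\sqrt{7} \sqrt{\frac{6 + 60 + 7 \cdot 25}{-6}}}{7} \left(-28\right) \left(-23\right) = \frac{\sqrt{7} \sqrt{- \frac{6 + 60 + 175}{6}}}{7} \left(-28\right) \left(-23\right) = \frac{\sqrt{7} \sqrt{\left(- \frac{1}{6}\right) 241}}{7} \left(-28\right) \left(-23\right) = \frac{\sqrt{7} \sqrt{- \frac{241}{6}}}{7} \left(-28\right) \left(-23\right) = \frac{\sqrt{7} \frac{i \sqrt{1446}}{6}}{7} \left(-28\right) \left(-23\right) = \frac{i \sqrt{10122}}{42} \left(-28\right) \left(-23\right) = - \frac{2 i \sqrt{10122}}{3} \left(-23\right) = \frac{46 i \sqrt{10122}}{3}$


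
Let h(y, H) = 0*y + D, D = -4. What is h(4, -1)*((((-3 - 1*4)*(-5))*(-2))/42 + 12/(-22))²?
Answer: -21316/1089 ≈ -19.574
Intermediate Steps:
h(y, H) = -4 (h(y, H) = 0*y - 4 = 0 - 4 = -4)
h(4, -1)*((((-3 - 1*4)*(-5))*(-2))/42 + 12/(-22))² = -4*((((-3 - 1*4)*(-5))*(-2))/42 + 12/(-22))² = -4*((((-3 - 4)*(-5))*(-2))*(1/42) + 12*(-1/22))² = -4*((-7*(-5)*(-2))*(1/42) - 6/11)² = -4*((35*(-2))*(1/42) - 6/11)² = -4*(-70*1/42 - 6/11)² = -4*(-5/3 - 6/11)² = -4*(-73/33)² = -4*5329/1089 = -21316/1089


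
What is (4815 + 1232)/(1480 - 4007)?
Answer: -6047/2527 ≈ -2.3930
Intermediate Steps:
(4815 + 1232)/(1480 - 4007) = 6047/(-2527) = 6047*(-1/2527) = -6047/2527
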